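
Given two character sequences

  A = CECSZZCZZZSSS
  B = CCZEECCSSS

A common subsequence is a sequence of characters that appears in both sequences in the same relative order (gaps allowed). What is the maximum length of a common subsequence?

Let dp[i][j] be the LCS length of the first i characters of A and the first j characters of B. dp[i][j] = dp[i-1][j-1]+1 when the i-th and j-th characters match, else max(dp[i-1][j], dp[i][j-1]).
    ·  C  C  Z  E  E  C  C  S  S  S
 ·  0  0  0  0  0  0  0  0  0  0  0
 C  0  1  1  1  1  1  1  1  1  1  1
 E  0  1  1  1  2  2  2  2  2  2  2
 C  0  1  2  2  2  2  3  3  3  3  3
 S  0  1  2  2  2  2  3  3  4  4  4
 Z  0  1  2  3  3  3  3  3  4  4  4
 Z  0  1  2  3  3  3  3  3  4  4  4
 C  0  1  2  3  3  3  4  4  4  4  4
 Z  0  1  2  3  3  3  4  4  4  4  4
 Z  0  1  2  3  3  3  4  4  4  4  4
 Z  0  1  2  3  3  3  4  4  4  4  4
 S  0  1  2  3  3  3  4  4  5  5  5
 S  0  1  2  3  3  3  4  4  5  6  6
 S  0  1  2  3  3  3  4  4  5  6  7
dp[13][10] = 7. One LCS (by backtracking along matches): CECCSSS.

7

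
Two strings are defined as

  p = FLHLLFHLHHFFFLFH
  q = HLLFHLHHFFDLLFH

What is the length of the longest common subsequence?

13

Pick H at p[3]=q[1] → L at p[4]=q[2] → L at p[5]=q[3] → F at p[6]=q[4] → H at p[7]=q[5] → L at p[8]=q[6] → H at p[9]=q[7] → H at p[10]=q[8] → F at p[11]=q[9] → F at p[12]=q[10] → L at p[14]=q[13] → F at p[15]=q[14] → H at p[16]=q[15]; all 13 characters appear in both, in order. The LCS DP gives dp[16][15] = 13, so this is optimal.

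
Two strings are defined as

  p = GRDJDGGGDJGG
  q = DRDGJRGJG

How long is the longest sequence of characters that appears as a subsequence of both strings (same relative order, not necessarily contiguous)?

Let dp[i][j] be the LCS length of the first i characters of p and the first j characters of q. dp[i][j] = dp[i-1][j-1]+1 when the i-th and j-th characters match, else max(dp[i-1][j], dp[i][j-1]).
    ·  D  R  D  G  J  R  G  J  G
 ·  0  0  0  0  0  0  0  0  0  0
 G  0  0  0  0  1  1  1  1  1  1
 R  0  0  1  1  1  1  2  2  2  2
 D  0  1  1  2  2  2  2  2  2  2
 J  0  1  1  2  2  3  3  3  3  3
 D  0  1  1  2  2  3  3  3  3  3
 G  0  1  1  2  3  3  3  4  4  4
 G  0  1  1  2  3  3  3  4  4  5
 G  0  1  1  2  3  3  3  4  4  5
 D  0  1  1  2  3  3  3  4  4  5
 J  0  1  1  2  3  4  4  4  5  5
 G  0  1  1  2  3  4  4  5  5  6
 G  0  1  1  2  3  4  4  5  5  6
dp[12][9] = 6. One LCS (by backtracking along matches): RDJGJG.

6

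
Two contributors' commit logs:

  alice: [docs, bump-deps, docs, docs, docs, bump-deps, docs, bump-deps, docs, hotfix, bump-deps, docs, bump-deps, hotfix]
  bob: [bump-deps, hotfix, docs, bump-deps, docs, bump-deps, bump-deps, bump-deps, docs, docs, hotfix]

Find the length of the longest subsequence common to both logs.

Pick docs (alice #1, bob #3), then bump-deps (alice #2, bob #4), then docs (alice #3, bob #5), then bump-deps (alice #6, bob #7), then bump-deps (alice #8, bob #8), then docs (alice #9, bob #9), then docs (alice #12, bob #10), then hotfix (alice #14, bob #11); all 8 commits appear in both, in order, and the DP table's final entry dp[14][11] is also 8, so no common subsequence is longer.

8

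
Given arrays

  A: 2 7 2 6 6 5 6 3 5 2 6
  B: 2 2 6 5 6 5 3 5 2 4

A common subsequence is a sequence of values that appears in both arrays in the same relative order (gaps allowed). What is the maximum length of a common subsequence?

Let dp[i][j] be the LCS length of the first i values of A and the first j values of B. dp[i][j] = dp[i-1][j-1]+1 when the i-th and j-th values match, else max(dp[i-1][j], dp[i][j-1]).
    ·  2  2  6  5  6  5  3  5  2  4
 ·  0  0  0  0  0  0  0  0  0  0  0
 2  0  1  1  1  1  1  1  1  1  1  1
 7  0  1  1  1  1  1  1  1  1  1  1
 2  0  1  2  2  2  2  2  2  2  2  2
 6  0  1  2  3  3  3  3  3  3  3  3
 6  0  1  2  3  3  4  4  4  4  4  4
 5  0  1  2  3  4  4  5  5  5  5  5
 6  0  1  2  3  4  5  5  5  5  5  5
 3  0  1  2  3  4  5  5  6  6  6  6
 5  0  1  2  3  4  5  6  6  7  7  7
 2  0  1  2  3  4  5  6  6  7  8  8
 6  0  1  2  3  4  5  6  6  7  8  8
dp[11][10] = 8. One LCS (by backtracking along matches): 2, 2, 6, 6, 5, 3, 5, 2.

8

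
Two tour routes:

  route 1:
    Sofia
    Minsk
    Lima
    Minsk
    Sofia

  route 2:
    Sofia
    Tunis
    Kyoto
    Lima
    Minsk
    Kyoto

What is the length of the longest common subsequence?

3

Pick Sofia at route 1[1]=route 2[1], Lima at route 1[3]=route 2[4], Minsk at route 1[4]=route 2[5]; all 3 stops appear in both, in order. The LCS DP gives dp[5][6] = 3, so this is optimal.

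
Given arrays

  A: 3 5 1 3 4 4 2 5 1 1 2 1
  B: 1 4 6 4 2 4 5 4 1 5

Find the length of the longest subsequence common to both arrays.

Pick 1 (A #3, B #1), 4 (A #5, B #2), 4 (A #6, B #4), 2 (A #7, B #5), 5 (A #8, B #7), 1 (A #9, B #9); all 6 values appear in both, in order. dp[12][10] = 6 confirms this is the maximum.

6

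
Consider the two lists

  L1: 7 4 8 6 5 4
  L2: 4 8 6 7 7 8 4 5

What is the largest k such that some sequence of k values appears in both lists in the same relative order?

One common subsequence of length 4: 4 [2,1], 8 [3,2], 6 [4,3], 5 [5,8], and the DP table's final entry dp[6][8] is also 4, so no common subsequence is longer.

4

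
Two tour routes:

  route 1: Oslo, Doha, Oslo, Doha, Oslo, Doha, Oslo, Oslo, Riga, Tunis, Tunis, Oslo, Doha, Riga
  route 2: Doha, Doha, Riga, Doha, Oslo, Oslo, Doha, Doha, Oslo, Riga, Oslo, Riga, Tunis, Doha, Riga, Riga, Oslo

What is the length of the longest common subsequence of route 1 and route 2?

10

Taking Oslo (route 1 #1, route 2 #5), then Oslo (route 1 #3, route 2 #6), then Doha (route 1 #4, route 2 #7), then Doha (route 1 #6, route 2 #8), then Oslo (route 1 #7, route 2 #9), then Oslo (route 1 #8, route 2 #11), then Riga (route 1 #9, route 2 #12), then Tunis (route 1 #11, route 2 #13), then Doha (route 1 #13, route 2 #14), then Riga (route 1 #14, route 2 #16) gives a common subsequence of length 10, and the DP table's final entry dp[14][17] is also 10, so no common subsequence is longer.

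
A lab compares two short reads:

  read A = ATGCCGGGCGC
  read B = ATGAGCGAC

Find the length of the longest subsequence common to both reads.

Match A at read A[1]=read B[1], then T at read A[2]=read B[2], then G at read A[3]=read B[3], then G at read A[8]=read B[5], then C at read A[9]=read B[6], then G at read A[10]=read B[7], then C at read A[11]=read B[9] — 7 bases in the same relative order in both, and the DP table's final entry dp[11][9] is also 7, so no common subsequence is longer.

7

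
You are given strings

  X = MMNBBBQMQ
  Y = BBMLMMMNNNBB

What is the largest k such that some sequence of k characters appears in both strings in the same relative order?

Taking M (X #1, Y #6), then M (X #2, Y #7), then N (X #3, Y #10), then B (X #5, Y #11), then B (X #6, Y #12) gives a common subsequence of length 5. The LCS DP gives dp[9][12] = 5, so this is optimal.

5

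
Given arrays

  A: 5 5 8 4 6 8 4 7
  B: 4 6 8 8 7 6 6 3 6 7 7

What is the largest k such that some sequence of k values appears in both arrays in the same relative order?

Pick 4 at A[4]=B[1] → 6 at A[5]=B[2] → 8 at A[6]=B[4] → 7 at A[8]=B[11]; all 4 values appear in both, in order. dp[8][11] = 4 confirms this is the maximum.

4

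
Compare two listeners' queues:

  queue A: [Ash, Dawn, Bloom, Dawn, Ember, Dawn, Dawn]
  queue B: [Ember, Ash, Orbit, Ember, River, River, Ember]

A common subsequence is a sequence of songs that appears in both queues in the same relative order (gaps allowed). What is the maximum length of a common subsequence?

2

Taking Ash (queue A #1, queue B #2) → Ember (queue A #5, queue B #7) gives a common subsequence of length 2. dp[7][7] = 2 confirms this is the maximum.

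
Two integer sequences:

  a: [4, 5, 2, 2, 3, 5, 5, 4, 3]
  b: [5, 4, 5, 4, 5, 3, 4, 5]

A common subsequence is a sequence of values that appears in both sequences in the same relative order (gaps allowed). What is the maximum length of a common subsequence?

4

Let dp[i][j] be the LCS length of the first i values of a and the first j values of b. dp[i][j] = dp[i-1][j-1]+1 when the i-th and j-th values match, else max(dp[i-1][j], dp[i][j-1]).
    ·  5  4  5  4  5  3  4  5
 ·  0  0  0  0  0  0  0  0  0
 4  0  0  1  1  1  1  1  1  1
 5  0  1  1  2  2  2  2  2  2
 2  0  1  1  2  2  2  2  2  2
 2  0  1  1  2  2  2  2  2  2
 3  0  1  1  2  2  2  3  3  3
 5  0  1  1  2  2  3  3  3  4
 5  0  1  1  2  2  3  3  3  4
 4  0  1  2  2  3  3  3  4  4
 3  0  1  2  2  3  3  4  4  4
dp[9][8] = 4. One LCS (by backtracking along matches): 4, 5, 3, 5.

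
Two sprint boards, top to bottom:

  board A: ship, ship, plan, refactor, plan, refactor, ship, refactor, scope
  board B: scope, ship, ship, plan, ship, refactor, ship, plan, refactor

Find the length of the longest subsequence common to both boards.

6

Match ship [1,2], ship [2,3], plan [3,4], refactor [4,6], plan [5,8], refactor [8,9] — 6 tasks in the same relative order in both. dp[9][9] = 6 confirms this is the maximum.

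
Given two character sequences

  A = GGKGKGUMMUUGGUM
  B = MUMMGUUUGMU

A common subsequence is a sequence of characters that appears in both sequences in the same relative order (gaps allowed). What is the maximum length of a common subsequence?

One common subsequence of length 7: U (A #7, B #2) → M (A #8, B #3) → M (A #9, B #4) → U (A #10, B #7) → U (A #11, B #8) → G (A #12, B #9) → U (A #14, B #11). dp[15][11] = 7 confirms this is the maximum.

7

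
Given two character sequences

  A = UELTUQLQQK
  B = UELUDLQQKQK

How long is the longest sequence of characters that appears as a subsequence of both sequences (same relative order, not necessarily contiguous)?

8

Pick U (A #1, B #1), E (A #2, B #2), L (A #3, B #3), U (A #5, B #4), Q (A #6, B #7), Q (A #8, B #8), Q (A #9, B #10), K (A #10, B #11); all 8 characters appear in both, in order. The LCS DP gives dp[10][11] = 8, so this is optimal.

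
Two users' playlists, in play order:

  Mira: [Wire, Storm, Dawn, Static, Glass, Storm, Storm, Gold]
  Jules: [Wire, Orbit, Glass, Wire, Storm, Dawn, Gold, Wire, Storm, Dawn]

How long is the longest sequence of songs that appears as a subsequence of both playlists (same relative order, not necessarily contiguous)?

4

One common subsequence of length 4: Wire [1,4], Storm [2,5], Dawn [3,6], Storm [6,9]. dp[8][10] = 4 confirms this is the maximum.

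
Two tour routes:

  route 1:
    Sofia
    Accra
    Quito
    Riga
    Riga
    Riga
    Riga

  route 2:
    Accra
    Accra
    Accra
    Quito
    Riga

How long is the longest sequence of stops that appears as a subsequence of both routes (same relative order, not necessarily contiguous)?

3

Pick Accra (route 1 #2, route 2 #3); then Quito (route 1 #3, route 2 #4); then Riga (route 1 #7, route 2 #5); all 3 stops appear in both, in order. The LCS DP gives dp[7][5] = 3, so this is optimal.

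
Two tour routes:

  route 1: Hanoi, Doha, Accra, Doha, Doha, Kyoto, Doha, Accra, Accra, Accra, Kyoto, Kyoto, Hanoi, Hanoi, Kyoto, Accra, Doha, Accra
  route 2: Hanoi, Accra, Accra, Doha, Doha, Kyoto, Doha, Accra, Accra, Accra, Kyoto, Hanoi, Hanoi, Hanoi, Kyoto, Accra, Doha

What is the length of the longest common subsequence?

Match Hanoi at route 1[1]=route 2[1]; then Accra at route 1[3]=route 2[3]; then Doha at route 1[4]=route 2[4]; then Doha at route 1[5]=route 2[5]; then Kyoto at route 1[6]=route 2[6]; then Doha at route 1[7]=route 2[7]; then Accra at route 1[8]=route 2[8]; then Accra at route 1[9]=route 2[9]; then Accra at route 1[10]=route 2[10]; then Kyoto at route 1[11]=route 2[11]; then Hanoi at route 1[13]=route 2[13]; then Hanoi at route 1[14]=route 2[14]; then Kyoto at route 1[15]=route 2[15]; then Accra at route 1[16]=route 2[16]; then Doha at route 1[17]=route 2[17] — 15 stops in the same relative order in both. Since dp[18][17] = 15, nothing longer is possible.

15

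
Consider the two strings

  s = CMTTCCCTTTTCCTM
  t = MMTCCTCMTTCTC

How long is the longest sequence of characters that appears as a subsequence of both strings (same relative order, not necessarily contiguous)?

9

Match M [2,2], T [4,3], C [5,4], C [6,5], C [7,7], T [8,9], T [9,10], T [11,12], C [13,13] — 9 characters in the same relative order in both. The LCS DP gives dp[15][13] = 9, so this is optimal.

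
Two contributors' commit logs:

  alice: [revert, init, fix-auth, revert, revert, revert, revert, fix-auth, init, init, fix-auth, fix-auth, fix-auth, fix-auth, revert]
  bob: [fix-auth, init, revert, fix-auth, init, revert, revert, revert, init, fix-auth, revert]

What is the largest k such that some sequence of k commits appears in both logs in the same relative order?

8

Match revert [1,3], then init [2,5], then revert [5,6], then revert [6,7], then revert [7,8], then init [10,9], then fix-auth [14,10], then revert [15,11] — 8 commits in the same relative order in both. The LCS DP gives dp[15][11] = 8, so this is optimal.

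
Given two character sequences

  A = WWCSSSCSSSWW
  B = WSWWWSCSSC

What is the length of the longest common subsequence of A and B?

Let dp[i][j] be the LCS length of the first i characters of A and the first j characters of B. dp[i][j] = dp[i-1][j-1]+1 when the i-th and j-th characters match, else max(dp[i-1][j], dp[i][j-1]).
    ·  W  S  W  W  W  S  C  S  S  C
 ·  0  0  0  0  0  0  0  0  0  0  0
 W  0  1  1  1  1  1  1  1  1  1  1
 W  0  1  1  2  2  2  2  2  2  2  2
 C  0  1  1  2  2  2  2  3  3  3  3
 S  0  1  2  2  2  2  3  3  4  4  4
 S  0  1  2  2  2  2  3  3  4  5  5
 S  0  1  2  2  2  2  3  3  4  5  5
 C  0  1  2  2  2  2  3  4  4  5  6
 S  0  1  2  2  2  2  3  4  5  5  6
 S  0  1  2  2  2  2  3  4  5  6  6
 S  0  1  2  2  2  2  3  4  5  6  6
 W  0  1  2  3  3  3  3  4  5  6  6
 W  0  1  2  3  4  4  4  4  5  6  6
dp[12][10] = 6. One LCS (by backtracking along matches): WWCSSC.

6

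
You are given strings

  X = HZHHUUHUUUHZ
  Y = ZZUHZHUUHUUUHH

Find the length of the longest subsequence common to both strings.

10

Taking H (X #1, Y #4); then Z (X #2, Y #5); then H (X #4, Y #6); then U (X #5, Y #7); then U (X #6, Y #8); then H (X #7, Y #9); then U (X #8, Y #10); then U (X #9, Y #11); then U (X #10, Y #12); then H (X #11, Y #14) gives a common subsequence of length 10, and the DP table's final entry dp[12][14] is also 10, so no common subsequence is longer.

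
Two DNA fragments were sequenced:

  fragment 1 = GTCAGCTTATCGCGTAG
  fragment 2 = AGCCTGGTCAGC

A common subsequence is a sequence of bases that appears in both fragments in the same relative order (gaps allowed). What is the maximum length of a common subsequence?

One common subsequence of length 9: G (fragment 1 #1, fragment 2 #2) → C (fragment 1 #3, fragment 2 #3) → C (fragment 1 #6, fragment 2 #4) → T (fragment 1 #10, fragment 2 #5) → G (fragment 1 #12, fragment 2 #6) → G (fragment 1 #14, fragment 2 #7) → T (fragment 1 #15, fragment 2 #8) → A (fragment 1 #16, fragment 2 #10) → G (fragment 1 #17, fragment 2 #11), and the DP table's final entry dp[17][12] is also 9, so no common subsequence is longer.

9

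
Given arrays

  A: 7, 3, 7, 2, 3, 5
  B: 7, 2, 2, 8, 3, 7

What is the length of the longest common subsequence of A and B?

Match 7 at A[1]=B[1] → 3 at A[2]=B[5] → 7 at A[3]=B[6] — 3 values in the same relative order in both. Since dp[6][6] = 3, nothing longer is possible.

3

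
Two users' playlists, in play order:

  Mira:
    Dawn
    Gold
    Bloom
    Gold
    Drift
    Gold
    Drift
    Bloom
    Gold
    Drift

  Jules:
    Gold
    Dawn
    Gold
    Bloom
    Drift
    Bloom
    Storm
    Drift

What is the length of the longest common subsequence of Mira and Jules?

6

Pick Dawn (Mira #1, Jules #2), then Gold (Mira #2, Jules #3), then Bloom (Mira #3, Jules #4), then Drift (Mira #7, Jules #5), then Bloom (Mira #8, Jules #6), then Drift (Mira #10, Jules #8); all 6 songs appear in both, in order. dp[10][8] = 6 confirms this is the maximum.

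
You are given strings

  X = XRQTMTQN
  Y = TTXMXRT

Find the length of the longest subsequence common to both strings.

3

One common subsequence of length 3: X (X #1, Y #5), R (X #2, Y #6), T (X #6, Y #7). The LCS DP gives dp[8][7] = 3, so this is optimal.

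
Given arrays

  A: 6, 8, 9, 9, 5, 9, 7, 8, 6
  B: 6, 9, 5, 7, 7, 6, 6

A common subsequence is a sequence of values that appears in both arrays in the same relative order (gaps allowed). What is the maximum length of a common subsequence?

5

One common subsequence of length 5: 6 [1,1] → 9 [4,2] → 5 [5,3] → 7 [7,5] → 6 [9,7]. The LCS DP gives dp[9][7] = 5, so this is optimal.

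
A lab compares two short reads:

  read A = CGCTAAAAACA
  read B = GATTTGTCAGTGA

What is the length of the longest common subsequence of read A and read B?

4

Taking C [1,8] → G [2,10] → T [4,11] → A [11,13] gives a common subsequence of length 4, and the DP table's final entry dp[11][13] is also 4, so no common subsequence is longer.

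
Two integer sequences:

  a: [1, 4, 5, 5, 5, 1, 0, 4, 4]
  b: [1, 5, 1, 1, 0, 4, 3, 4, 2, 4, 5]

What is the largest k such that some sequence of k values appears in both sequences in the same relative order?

6

Match 1 [1,1]; then 5 [3,2]; then 1 [6,4]; then 0 [7,5]; then 4 [8,8]; then 4 [9,10] — 6 values in the same relative order in both, and the DP table's final entry dp[9][11] is also 6, so no common subsequence is longer.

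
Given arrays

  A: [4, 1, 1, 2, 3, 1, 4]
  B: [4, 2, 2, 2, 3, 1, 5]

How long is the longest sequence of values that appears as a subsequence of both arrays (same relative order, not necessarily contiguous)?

Pick 4 [1,1]; then 2 [4,4]; then 3 [5,5]; then 1 [6,6]; all 4 values appear in both, in order. The LCS DP gives dp[7][7] = 4, so this is optimal.

4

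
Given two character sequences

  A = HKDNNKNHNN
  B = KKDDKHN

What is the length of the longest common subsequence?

Pick K (A #2, B #2) → D (A #3, B #4) → K (A #6, B #5) → H (A #8, B #6) → N (A #10, B #7); all 5 characters appear in both, in order. dp[10][7] = 5 confirms this is the maximum.

5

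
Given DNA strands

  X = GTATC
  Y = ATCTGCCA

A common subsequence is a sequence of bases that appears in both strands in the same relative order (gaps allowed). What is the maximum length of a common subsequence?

3

Let dp[i][j] be the LCS length of the first i bases of X and the first j bases of Y. dp[i][j] = dp[i-1][j-1]+1 when the i-th and j-th bases match, else max(dp[i-1][j], dp[i][j-1]).
    ·  A  T  C  T  G  C  C  A
 ·  0  0  0  0  0  0  0  0  0
 G  0  0  0  0  0  1  1  1  1
 T  0  0  1  1  1  1  1  1  1
 A  0  1  1  1  1  1  1  1  2
 T  0  1  2  2  2  2  2  2  2
 C  0  1  2  3  3  3  3  3  3
dp[5][8] = 3. One LCS (by backtracking along matches): TTC.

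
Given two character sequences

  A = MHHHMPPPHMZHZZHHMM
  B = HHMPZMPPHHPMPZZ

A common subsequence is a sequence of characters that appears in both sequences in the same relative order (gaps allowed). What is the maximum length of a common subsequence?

Taking H (A #3, B #1) → H (A #4, B #2) → M (A #5, B #3) → P (A #6, B #4) → P (A #7, B #7) → P (A #8, B #8) → H (A #9, B #10) → M (A #10, B #12) → Z (A #13, B #14) → Z (A #14, B #15) gives a common subsequence of length 10. dp[18][15] = 10 confirms this is the maximum.

10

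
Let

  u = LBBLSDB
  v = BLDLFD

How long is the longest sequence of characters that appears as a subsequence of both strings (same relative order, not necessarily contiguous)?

Match L [1,2] → L [4,4] → D [6,6] — 3 characters in the same relative order in both. dp[7][6] = 3 confirms this is the maximum.

3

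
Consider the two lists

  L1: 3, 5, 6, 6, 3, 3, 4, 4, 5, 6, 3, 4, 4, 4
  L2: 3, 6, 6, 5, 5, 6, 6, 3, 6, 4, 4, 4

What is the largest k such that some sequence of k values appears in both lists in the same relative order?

Taking 3 [1,1] → 5 [2,5] → 6 [3,6] → 6 [4,7] → 3 [6,8] → 6 [10,9] → 4 [12,10] → 4 [13,11] → 4 [14,12] gives a common subsequence of length 9. The LCS DP gives dp[14][12] = 9, so this is optimal.

9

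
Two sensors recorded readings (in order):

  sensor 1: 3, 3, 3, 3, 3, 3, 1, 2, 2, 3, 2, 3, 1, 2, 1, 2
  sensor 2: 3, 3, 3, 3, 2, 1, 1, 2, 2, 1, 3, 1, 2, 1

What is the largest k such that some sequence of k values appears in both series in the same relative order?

11

Pick 3 [1,1] → 3 [2,2] → 3 [3,3] → 3 [4,4] → 1 [7,7] → 2 [8,8] → 2 [9,9] → 3 [12,11] → 1 [13,12] → 2 [14,13] → 1 [15,14]; all 11 values appear in both, in order. Since dp[16][14] = 11, nothing longer is possible.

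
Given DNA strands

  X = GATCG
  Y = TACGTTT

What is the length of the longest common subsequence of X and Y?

3

Match A (X #2, Y #2), C (X #4, Y #3), G (X #5, Y #4) — 3 bases in the same relative order in both. dp[5][7] = 3 confirms this is the maximum.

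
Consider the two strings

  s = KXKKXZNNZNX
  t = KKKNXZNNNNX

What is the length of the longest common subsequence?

9

Pick K at s[1]=t[1] → K at s[3]=t[2] → K at s[4]=t[3] → X at s[5]=t[5] → Z at s[6]=t[6] → N at s[7]=t[8] → N at s[8]=t[9] → N at s[10]=t[10] → X at s[11]=t[11]; all 9 characters appear in both, in order. Since dp[11][11] = 9, nothing longer is possible.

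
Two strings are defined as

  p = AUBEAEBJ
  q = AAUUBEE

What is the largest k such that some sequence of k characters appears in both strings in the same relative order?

Let dp[i][j] be the LCS length of the first i characters of p and the first j characters of q. dp[i][j] = dp[i-1][j-1]+1 when the i-th and j-th characters match, else max(dp[i-1][j], dp[i][j-1]).
    ·  A  A  U  U  B  E  E
 ·  0  0  0  0  0  0  0  0
 A  0  1  1  1  1  1  1  1
 U  0  1  1  2  2  2  2  2
 B  0  1  1  2  2  3  3  3
 E  0  1  1  2  2  3  4  4
 A  0  1  2  2  2  3  4  4
 E  0  1  2  2  2  3  4  5
 B  0  1  2  2  2  3  4  5
 J  0  1  2  2  2  3  4  5
dp[8][7] = 5. One LCS (by backtracking along matches): AUBEE.

5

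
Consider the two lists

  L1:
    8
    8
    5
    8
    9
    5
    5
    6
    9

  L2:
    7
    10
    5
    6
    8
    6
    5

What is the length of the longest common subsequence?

3

Let dp[i][j] be the LCS length of the first i values of L1 and the first j values of L2. dp[i][j] = dp[i-1][j-1]+1 when the i-th and j-th values match, else max(dp[i-1][j], dp[i][j-1]).
    ·  7 10  5  6  8  6  5
 ·  0  0  0  0  0  0  0  0
 8  0  0  0  0  0  1  1  1
 8  0  0  0  0  0  1  1  1
 5  0  0  0  1  1  1  1  2
 8  0  0  0  1  1  2  2  2
 9  0  0  0  1  1  2  2  2
 5  0  0  0  1  1  2  2  3
 5  0  0  0  1  1  2  2  3
 6  0  0  0  1  2  2  3  3
 9  0  0  0  1  2  2  3  3
dp[9][7] = 3. One LCS (by backtracking along matches): 5, 8, 5.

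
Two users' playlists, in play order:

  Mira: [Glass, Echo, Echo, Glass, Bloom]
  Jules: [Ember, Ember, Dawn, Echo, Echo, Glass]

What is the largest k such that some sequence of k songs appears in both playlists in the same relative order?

3

One common subsequence of length 3: Echo at Mira[2]=Jules[4] → Echo at Mira[3]=Jules[5] → Glass at Mira[4]=Jules[6], and the DP table's final entry dp[5][6] is also 3, so no common subsequence is longer.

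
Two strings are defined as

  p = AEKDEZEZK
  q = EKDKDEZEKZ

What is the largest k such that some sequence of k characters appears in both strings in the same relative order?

Match E (p #2, q #1), K (p #3, q #4), D (p #4, q #5), E (p #5, q #6), Z (p #6, q #7), E (p #7, q #8), Z (p #8, q #10) — 7 characters in the same relative order in both. The LCS DP gives dp[9][10] = 7, so this is optimal.

7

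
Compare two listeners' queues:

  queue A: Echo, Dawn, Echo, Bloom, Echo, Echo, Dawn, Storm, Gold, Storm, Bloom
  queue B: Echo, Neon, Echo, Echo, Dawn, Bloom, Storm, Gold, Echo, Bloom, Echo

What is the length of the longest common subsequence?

7

Pick Echo at queue A[1]=queue B[1], then Echo at queue A[5]=queue B[3], then Echo at queue A[6]=queue B[4], then Dawn at queue A[7]=queue B[5], then Storm at queue A[8]=queue B[7], then Gold at queue A[9]=queue B[8], then Bloom at queue A[11]=queue B[10]; all 7 songs appear in both, in order, and the DP table's final entry dp[11][11] is also 7, so no common subsequence is longer.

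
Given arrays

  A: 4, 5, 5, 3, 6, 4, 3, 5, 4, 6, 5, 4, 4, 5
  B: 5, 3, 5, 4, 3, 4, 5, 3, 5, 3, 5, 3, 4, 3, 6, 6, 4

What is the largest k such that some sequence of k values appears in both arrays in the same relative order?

One common subsequence of length 9: 5 [2,1], 5 [3,3], 3 [4,5], 4 [6,6], 3 [7,10], 5 [8,11], 4 [9,13], 6 [10,16], 4 [13,17]. Since dp[14][17] = 9, nothing longer is possible.

9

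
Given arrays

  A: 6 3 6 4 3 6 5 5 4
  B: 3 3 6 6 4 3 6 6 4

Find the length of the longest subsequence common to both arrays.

6

Let dp[i][j] be the LCS length of the first i values of A and the first j values of B. dp[i][j] = dp[i-1][j-1]+1 when the i-th and j-th values match, else max(dp[i-1][j], dp[i][j-1]).
    ·  3  3  6  6  4  3  6  6  4
 ·  0  0  0  0  0  0  0  0  0  0
 6  0  0  0  1  1  1  1  1  1  1
 3  0  1  1  1  1  1  2  2  2  2
 6  0  1  1  2  2  2  2  3  3  3
 4  0  1  1  2  2  3  3  3  3  4
 3  0  1  2  2  2  3  4  4  4  4
 6  0  1  2  3  3  3  4  5  5  5
 5  0  1  2  3  3  3  4  5  5  5
 5  0  1  2  3  3  3  4  5  5  5
 4  0  1  2  3  3  4  4  5  5  6
dp[9][9] = 6. One LCS (by backtracking along matches): 6, 6, 4, 3, 6, 4.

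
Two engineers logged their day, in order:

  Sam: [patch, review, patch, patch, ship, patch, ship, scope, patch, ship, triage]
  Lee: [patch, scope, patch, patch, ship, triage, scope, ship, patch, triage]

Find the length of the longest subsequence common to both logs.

7

Match patch [1,1] → patch [3,3] → patch [4,4] → ship [5,5] → ship [7,8] → patch [9,9] → triage [11,10] — 7 tasks in the same relative order in both. Since dp[11][10] = 7, nothing longer is possible.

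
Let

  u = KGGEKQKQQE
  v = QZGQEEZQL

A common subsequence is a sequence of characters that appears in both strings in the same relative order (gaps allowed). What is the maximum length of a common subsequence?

3

Let dp[i][j] be the LCS length of the first i characters of u and the first j characters of v. dp[i][j] = dp[i-1][j-1]+1 when the i-th and j-th characters match, else max(dp[i-1][j], dp[i][j-1]).
    ·  Q  Z  G  Q  E  E  Z  Q  L
 ·  0  0  0  0  0  0  0  0  0  0
 K  0  0  0  0  0  0  0  0  0  0
 G  0  0  0  1  1  1  1  1  1  1
 G  0  0  0  1  1  1  1  1  1  1
 E  0  0  0  1  1  2  2  2  2  2
 K  0  0  0  1  1  2  2  2  2  2
 Q  0  1  1  1  2  2  2  2  3  3
 K  0  1  1  1  2  2  2  2  3  3
 Q  0  1  1  1  2  2  2  2  3  3
 Q  0  1  1  1  2  2  2  2  3  3
 E  0  1  1  1  2  3  3  3  3  3
dp[10][9] = 3. One LCS (by backtracking along matches): GEQ.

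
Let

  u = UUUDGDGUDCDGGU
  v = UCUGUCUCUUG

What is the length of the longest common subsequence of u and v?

Match U [1,1]; then U [2,3]; then U [3,5]; then U [8,7]; then C [10,8]; then G [13,11] — 6 characters in the same relative order in both, and the DP table's final entry dp[14][11] is also 6, so no common subsequence is longer.

6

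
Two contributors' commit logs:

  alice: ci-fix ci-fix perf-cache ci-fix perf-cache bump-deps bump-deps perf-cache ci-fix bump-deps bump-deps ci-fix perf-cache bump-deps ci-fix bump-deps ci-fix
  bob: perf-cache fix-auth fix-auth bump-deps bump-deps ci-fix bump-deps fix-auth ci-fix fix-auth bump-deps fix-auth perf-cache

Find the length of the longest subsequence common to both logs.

Pick perf-cache [3,1] → bump-deps [6,4] → bump-deps [7,5] → ci-fix [9,6] → bump-deps [10,7] → bump-deps [11,11] → perf-cache [13,13]; all 7 commits appear in both, in order. dp[17][13] = 7 confirms this is the maximum.

7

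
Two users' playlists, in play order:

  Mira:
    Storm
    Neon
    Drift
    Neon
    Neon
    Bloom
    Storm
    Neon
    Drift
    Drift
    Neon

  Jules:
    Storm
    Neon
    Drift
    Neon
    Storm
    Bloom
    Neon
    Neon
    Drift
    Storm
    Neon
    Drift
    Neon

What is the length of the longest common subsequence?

One common subsequence of length 9: Storm [1,1], Neon [2,2], Drift [3,3], Neon [4,7], Neon [5,8], Storm [7,10], Neon [8,11], Drift [10,12], Neon [11,13]. Since dp[11][13] = 9, nothing longer is possible.

9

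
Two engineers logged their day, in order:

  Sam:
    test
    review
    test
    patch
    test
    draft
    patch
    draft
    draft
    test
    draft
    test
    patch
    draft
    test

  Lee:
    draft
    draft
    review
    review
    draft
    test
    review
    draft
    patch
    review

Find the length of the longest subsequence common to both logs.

6

Taking draft at Sam[6]=Lee[1], then draft at Sam[8]=Lee[2], then draft at Sam[9]=Lee[5], then test at Sam[10]=Lee[6], then draft at Sam[11]=Lee[8], then patch at Sam[13]=Lee[9] gives a common subsequence of length 6. The LCS DP gives dp[15][10] = 6, so this is optimal.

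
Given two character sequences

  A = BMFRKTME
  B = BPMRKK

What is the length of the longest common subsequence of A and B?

4

Taking B (A #1, B #1), M (A #2, B #3), R (A #4, B #4), K (A #5, B #6) gives a common subsequence of length 4. dp[8][6] = 4 confirms this is the maximum.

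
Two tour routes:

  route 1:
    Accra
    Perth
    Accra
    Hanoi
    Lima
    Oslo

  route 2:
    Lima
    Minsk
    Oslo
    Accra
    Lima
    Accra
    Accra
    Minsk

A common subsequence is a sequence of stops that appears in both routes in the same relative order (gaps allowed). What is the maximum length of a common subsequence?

2

Pick Accra at route 1[1]=route 2[6]; then Accra at route 1[3]=route 2[7]; all 2 stops appear in both, in order, and the DP table's final entry dp[6][8] is also 2, so no common subsequence is longer.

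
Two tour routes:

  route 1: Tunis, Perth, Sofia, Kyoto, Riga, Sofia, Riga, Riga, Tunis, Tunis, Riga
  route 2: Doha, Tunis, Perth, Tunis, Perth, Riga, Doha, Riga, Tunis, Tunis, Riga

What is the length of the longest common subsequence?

Taking Tunis [1,4], then Perth [2,5], then Riga [5,6], then Riga [8,8], then Tunis [9,9], then Tunis [10,10], then Riga [11,11] gives a common subsequence of length 7, and the DP table's final entry dp[11][11] is also 7, so no common subsequence is longer.

7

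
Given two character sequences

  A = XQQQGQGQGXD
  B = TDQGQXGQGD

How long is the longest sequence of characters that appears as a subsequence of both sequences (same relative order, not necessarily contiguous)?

Let dp[i][j] be the LCS length of the first i characters of A and the first j characters of B. dp[i][j] = dp[i-1][j-1]+1 when the i-th and j-th characters match, else max(dp[i-1][j], dp[i][j-1]).
    ·  T  D  Q  G  Q  X  G  Q  G  D
 ·  0  0  0  0  0  0  0  0  0  0  0
 X  0  0  0  0  0  0  1  1  1  1  1
 Q  0  0  0  1  1  1  1  1  2  2  2
 Q  0  0  0  1  1  2  2  2  2  2  2
 Q  0  0  0  1  1  2  2  2  3  3  3
 G  0  0  0  1  2  2  2  3  3  4  4
 Q  0  0  0  1  2  3  3  3  4  4  4
 G  0  0  0  1  2  3  3  4  4  5  5
 Q  0  0  0  1  2  3  3  4  5  5  5
 G  0  0  0  1  2  3  3  4  5  6  6
 X  0  0  0  1  2  3  4  4  5  6  6
 D  0  0  1  1  2  3  4  4  5  6  7
dp[11][10] = 7. One LCS (by backtracking along matches): QGQGQGD.

7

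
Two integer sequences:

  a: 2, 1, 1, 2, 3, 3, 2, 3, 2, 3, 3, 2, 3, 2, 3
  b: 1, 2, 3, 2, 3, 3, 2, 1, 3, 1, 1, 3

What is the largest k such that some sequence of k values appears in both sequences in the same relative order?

9

One common subsequence of length 9: 1 [3,1] → 2 [7,2] → 3 [8,3] → 2 [9,4] → 3 [10,5] → 3 [11,6] → 2 [12,7] → 3 [13,9] → 3 [15,12]. Since dp[15][12] = 9, nothing longer is possible.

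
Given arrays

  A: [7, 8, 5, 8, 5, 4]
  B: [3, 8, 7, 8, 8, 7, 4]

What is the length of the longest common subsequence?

4

Let dp[i][j] be the LCS length of the first i values of A and the first j values of B. dp[i][j] = dp[i-1][j-1]+1 when the i-th and j-th values match, else max(dp[i-1][j], dp[i][j-1]).
    ·  3  8  7  8  8  7  4
 ·  0  0  0  0  0  0  0  0
 7  0  0  0  1  1  1  1  1
 8  0  0  1  1  2  2  2  2
 5  0  0  1  1  2  2  2  2
 8  0  0  1  1  2  3  3  3
 5  0  0  1  1  2  3  3  3
 4  0  0  1  1  2  3  3  4
dp[6][7] = 4. One LCS (by backtracking along matches): 7, 8, 8, 4.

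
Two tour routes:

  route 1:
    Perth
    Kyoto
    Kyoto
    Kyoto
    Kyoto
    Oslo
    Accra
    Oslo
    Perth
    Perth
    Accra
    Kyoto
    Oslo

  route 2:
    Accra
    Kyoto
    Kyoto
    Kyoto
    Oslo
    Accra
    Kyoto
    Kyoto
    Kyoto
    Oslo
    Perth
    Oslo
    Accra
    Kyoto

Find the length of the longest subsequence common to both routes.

One common subsequence of length 9: Kyoto [3,2], then Kyoto [4,3], then Kyoto [5,4], then Oslo [6,5], then Accra [7,6], then Oslo [8,10], then Perth [9,11], then Accra [11,13], then Kyoto [12,14], and the DP table's final entry dp[13][14] is also 9, so no common subsequence is longer.

9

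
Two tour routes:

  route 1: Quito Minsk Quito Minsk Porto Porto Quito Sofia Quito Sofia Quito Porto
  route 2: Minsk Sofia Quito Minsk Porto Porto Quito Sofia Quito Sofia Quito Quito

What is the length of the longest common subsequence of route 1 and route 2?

Match Minsk [2,1] → Quito [3,3] → Minsk [4,4] → Porto [5,5] → Porto [6,6] → Quito [7,7] → Sofia [8,8] → Quito [9,9] → Sofia [10,10] → Quito [11,12] — 10 stops in the same relative order in both. dp[12][12] = 10 confirms this is the maximum.

10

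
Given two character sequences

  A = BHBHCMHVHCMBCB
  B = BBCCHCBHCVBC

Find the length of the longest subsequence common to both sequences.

One common subsequence of length 8: B (A #1, B #2) → H (A #2, B #5) → B (A #3, B #7) → H (A #4, B #8) → C (A #5, B #9) → V (A #8, B #10) → B (A #12, B #11) → C (A #13, B #12). Since dp[14][12] = 8, nothing longer is possible.

8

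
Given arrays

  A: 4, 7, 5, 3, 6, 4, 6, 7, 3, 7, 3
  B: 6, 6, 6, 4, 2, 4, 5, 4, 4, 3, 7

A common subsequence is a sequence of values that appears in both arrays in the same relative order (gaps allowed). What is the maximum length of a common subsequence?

Let dp[i][j] be the LCS length of the first i values of A and the first j values of B. dp[i][j] = dp[i-1][j-1]+1 when the i-th and j-th values match, else max(dp[i-1][j], dp[i][j-1]).
    ·  6  6  6  4  2  4  5  4  4  3  7
 ·  0  0  0  0  0  0  0  0  0  0  0  0
 4  0  0  0  0  1  1  1  1  1  1  1  1
 7  0  0  0  0  1  1  1  1  1  1  1  2
 5  0  0  0  0  1  1  1  2  2  2  2  2
 3  0  0  0  0  1  1  1  2  2  2  3  3
 6  0  1  1  1  1  1  1  2  2  2  3  3
 4  0  1  1  1  2  2  2  2  3  3  3  3
 6  0  1  2  2  2  2  2  2  3  3  3  3
 7  0  1  2  2  2  2  2  2  3  3  3  4
 3  0  1  2  2  2  2  2  2  3  3  4  4
 7  0  1  2  2  2  2  2  2  3  3  4  5
 3  0  1  2  2  2  2  2  2  3  3  4  5
dp[11][11] = 5. One LCS (by backtracking along matches): 4, 5, 4, 3, 7.

5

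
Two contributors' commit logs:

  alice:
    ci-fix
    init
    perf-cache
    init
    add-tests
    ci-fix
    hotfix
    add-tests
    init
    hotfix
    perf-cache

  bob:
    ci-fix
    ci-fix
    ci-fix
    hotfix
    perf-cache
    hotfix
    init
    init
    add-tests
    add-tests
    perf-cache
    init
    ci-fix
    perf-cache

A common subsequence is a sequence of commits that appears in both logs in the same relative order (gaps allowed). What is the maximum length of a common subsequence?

Match ci-fix [1,3] → init [2,7] → init [4,8] → add-tests [5,9] → add-tests [8,10] → init [9,12] → perf-cache [11,14] — 7 commits in the same relative order in both. The LCS DP gives dp[11][14] = 7, so this is optimal.

7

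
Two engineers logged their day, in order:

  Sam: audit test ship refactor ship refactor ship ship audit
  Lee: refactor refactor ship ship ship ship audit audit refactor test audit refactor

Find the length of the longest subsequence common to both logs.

One common subsequence of length 5: ship (Sam #3, Lee #3), then ship (Sam #5, Lee #4), then ship (Sam #7, Lee #5), then ship (Sam #8, Lee #6), then audit (Sam #9, Lee #11), and the DP table's final entry dp[9][12] is also 5, so no common subsequence is longer.

5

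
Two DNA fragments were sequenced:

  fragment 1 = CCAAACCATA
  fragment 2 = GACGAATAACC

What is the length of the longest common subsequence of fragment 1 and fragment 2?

6

Match C [1,3]; then A [3,6]; then A [4,8]; then A [5,9]; then C [6,10]; then C [7,11] — 6 bases in the same relative order in both. The LCS DP gives dp[10][11] = 6, so this is optimal.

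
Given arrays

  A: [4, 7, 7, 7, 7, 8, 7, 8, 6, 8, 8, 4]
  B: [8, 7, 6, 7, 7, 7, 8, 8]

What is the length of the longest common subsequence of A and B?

6

Let dp[i][j] be the LCS length of the first i values of A and the first j values of B. dp[i][j] = dp[i-1][j-1]+1 when the i-th and j-th values match, else max(dp[i-1][j], dp[i][j-1]).
    ·  8  7  6  7  7  7  8  8
 ·  0  0  0  0  0  0  0  0  0
 4  0  0  0  0  0  0  0  0  0
 7  0  0  1  1  1  1  1  1  1
 7  0  0  1  1  2  2  2  2  2
 7  0  0  1  1  2  3  3  3  3
 7  0  0  1  1  2  3  4  4  4
 8  0  1  1  1  2  3  4  5  5
 7  0  1  2  2  2  3  4  5  5
 8  0  1  2  2  2  3  4  5  6
 6  0  1  2  3  3  3  4  5  6
 8  0  1  2  3  3  3  4  5  6
 8  0  1  2  3  3  3  4  5  6
 4  0  1  2  3  3  3  4  5  6
dp[12][8] = 6. One LCS (by backtracking along matches): 7, 7, 7, 7, 8, 8.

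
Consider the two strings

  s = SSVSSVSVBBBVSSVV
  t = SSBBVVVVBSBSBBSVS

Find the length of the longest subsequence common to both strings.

10

One common subsequence of length 10: S (s #1, t #1) → S (s #2, t #2) → V (s #3, t #7) → V (s #6, t #8) → S (s #7, t #10) → B (s #9, t #11) → B (s #10, t #13) → B (s #11, t #14) → V (s #12, t #16) → S (s #14, t #17). dp[16][17] = 10 confirms this is the maximum.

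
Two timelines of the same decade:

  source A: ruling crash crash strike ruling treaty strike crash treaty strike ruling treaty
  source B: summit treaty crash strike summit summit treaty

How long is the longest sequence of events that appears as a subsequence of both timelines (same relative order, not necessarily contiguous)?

4

One common subsequence of length 4: treaty at source A[6]=source B[2]; then crash at source A[8]=source B[3]; then strike at source A[10]=source B[4]; then treaty at source A[12]=source B[7]. Since dp[12][7] = 4, nothing longer is possible.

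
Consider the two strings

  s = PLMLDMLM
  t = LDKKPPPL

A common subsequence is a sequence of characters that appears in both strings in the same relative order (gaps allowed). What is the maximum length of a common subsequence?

3

Taking L at s[4]=t[1], then D at s[5]=t[2], then L at s[7]=t[8] gives a common subsequence of length 3, and the DP table's final entry dp[8][8] is also 3, so no common subsequence is longer.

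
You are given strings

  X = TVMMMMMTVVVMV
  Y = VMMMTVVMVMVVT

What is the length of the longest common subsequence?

Pick V [2,1]; then M [5,2]; then M [6,3]; then M [7,4]; then T [8,5]; then V [9,6]; then V [10,7]; then V [11,9]; then M [12,10]; then V [13,12]; all 10 characters appear in both, in order, and the DP table's final entry dp[13][13] is also 10, so no common subsequence is longer.

10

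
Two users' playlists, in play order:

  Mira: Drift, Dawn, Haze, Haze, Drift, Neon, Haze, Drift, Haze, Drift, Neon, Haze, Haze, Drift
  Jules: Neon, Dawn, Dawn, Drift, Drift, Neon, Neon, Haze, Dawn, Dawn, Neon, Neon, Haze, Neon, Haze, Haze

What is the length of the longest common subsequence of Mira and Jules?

8

Taking Drift at Mira[1]=Jules[4], then Drift at Mira[5]=Jules[5], then Neon at Mira[6]=Jules[7], then Haze at Mira[7]=Jules[8], then Haze at Mira[9]=Jules[13], then Neon at Mira[11]=Jules[14], then Haze at Mira[12]=Jules[15], then Haze at Mira[13]=Jules[16] gives a common subsequence of length 8. The LCS DP gives dp[14][16] = 8, so this is optimal.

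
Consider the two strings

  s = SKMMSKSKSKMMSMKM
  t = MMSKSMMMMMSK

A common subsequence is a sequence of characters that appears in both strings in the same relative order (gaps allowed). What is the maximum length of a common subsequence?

9

Match M (s #3, t #1), M (s #4, t #2), S (s #5, t #3), K (s #6, t #4), S (s #7, t #5), M (s #11, t #9), M (s #12, t #10), S (s #13, t #11), K (s #15, t #12) — 9 characters in the same relative order in both, and the DP table's final entry dp[16][12] is also 9, so no common subsequence is longer.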